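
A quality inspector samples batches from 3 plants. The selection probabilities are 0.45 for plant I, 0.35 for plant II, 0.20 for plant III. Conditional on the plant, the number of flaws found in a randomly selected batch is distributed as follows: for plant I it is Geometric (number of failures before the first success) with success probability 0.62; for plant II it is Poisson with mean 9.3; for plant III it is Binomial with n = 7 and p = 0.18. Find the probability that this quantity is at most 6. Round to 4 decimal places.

0.7128

Conditional on each plant, P(X ≤ 6): I: 0.998856; II: 0.180803; III: 0.999994.
By total probability, P(X ≤ 6) = 0.45·0.998856 + 0.35·0.180803 + 0.2·0.999994 = 0.712765.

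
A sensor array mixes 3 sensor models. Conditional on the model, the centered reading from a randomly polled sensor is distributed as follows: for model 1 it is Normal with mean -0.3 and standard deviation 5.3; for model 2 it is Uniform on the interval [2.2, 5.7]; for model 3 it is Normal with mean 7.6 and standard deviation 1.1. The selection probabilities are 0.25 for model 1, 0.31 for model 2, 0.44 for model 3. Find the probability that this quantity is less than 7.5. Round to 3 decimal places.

0.746

Conditional on each model, P(X < 7.5): 1: 0.929449; 2: 1; 3: 0.463782.
By total probability, P(X < 7.5) = 0.25·0.929449 + 0.31·1 + 0.44·0.463782 = 0.746426.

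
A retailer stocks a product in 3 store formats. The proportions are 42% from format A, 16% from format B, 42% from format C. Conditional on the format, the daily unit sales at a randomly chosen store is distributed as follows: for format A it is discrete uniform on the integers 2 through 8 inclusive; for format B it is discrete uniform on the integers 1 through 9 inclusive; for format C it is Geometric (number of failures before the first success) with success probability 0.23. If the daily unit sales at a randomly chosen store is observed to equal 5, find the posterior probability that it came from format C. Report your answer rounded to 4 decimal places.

Likelihoods P(X=5 | ·): A: 0.142857; B: 0.111111; C: 0.062256.
Posterior ∝ prior × likelihood. Numerator for C: 0.42·0.062256 = 0.0261475.
Normalizing constant: 0.42·0.142857 + 0.16·0.111111 + 0.42·0.062256 = 0.103925.
P(C | observation) = 0.0261475 / 0.103925 = 0.251599.

0.2516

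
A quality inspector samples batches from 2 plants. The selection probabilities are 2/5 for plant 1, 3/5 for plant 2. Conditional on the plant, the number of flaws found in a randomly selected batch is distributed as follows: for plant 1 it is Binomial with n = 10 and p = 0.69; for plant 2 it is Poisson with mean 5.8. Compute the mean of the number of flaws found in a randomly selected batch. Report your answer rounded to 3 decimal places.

6.240

Component means — 1: 6.9; 2: 5.8.
E[X] = 0.4·6.9 + 0.6·5.8 = 6.24.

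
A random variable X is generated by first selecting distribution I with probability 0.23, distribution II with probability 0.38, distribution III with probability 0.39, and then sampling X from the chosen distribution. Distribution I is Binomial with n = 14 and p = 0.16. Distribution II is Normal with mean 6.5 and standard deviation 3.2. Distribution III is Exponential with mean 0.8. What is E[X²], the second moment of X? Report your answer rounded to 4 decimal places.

22.0322

For each component E[X²] = Var + (mean)², giving I: 6.8992; II: 52.49; III: 1.28.
Overall E[X²] = 0.23·6.8992 + 0.38·52.49 + 0.39·1.28 = 22.0322.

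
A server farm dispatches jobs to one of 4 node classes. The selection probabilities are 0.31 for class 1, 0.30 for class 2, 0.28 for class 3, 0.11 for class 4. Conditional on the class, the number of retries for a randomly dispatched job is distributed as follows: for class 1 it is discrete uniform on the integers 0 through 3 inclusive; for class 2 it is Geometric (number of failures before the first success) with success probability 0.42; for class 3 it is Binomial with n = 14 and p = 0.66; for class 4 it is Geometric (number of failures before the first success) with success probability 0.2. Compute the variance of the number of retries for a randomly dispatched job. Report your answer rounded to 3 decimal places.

16.128

Per component, 1: μ=1.5, E[X²]=3.5; 2: μ=1.38095, E[X²]=5.19501; 3: μ=9.24, E[X²]=88.5192; 4: μ=4, E[X²]=36.
E[X] = 0.31·1.5 + 0.3·1.38095 + 0.28·9.24 + 0.11·4 = 3.90649.
E[X²] = 0.31·3.5 + 0.3·5.19501 + 0.28·88.5192 + 0.11·36 = 31.3889.
Var(X) = E[X²] − (E[X])² = 31.3889 − 15.2606 = 16.1282.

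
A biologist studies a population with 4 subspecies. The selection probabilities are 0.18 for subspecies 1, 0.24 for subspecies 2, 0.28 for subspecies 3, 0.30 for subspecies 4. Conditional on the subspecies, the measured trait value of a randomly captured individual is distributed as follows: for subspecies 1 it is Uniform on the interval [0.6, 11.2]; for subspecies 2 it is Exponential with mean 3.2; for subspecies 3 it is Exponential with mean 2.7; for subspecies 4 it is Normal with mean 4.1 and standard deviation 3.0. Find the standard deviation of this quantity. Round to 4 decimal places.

Per component, 1: μ=5.9, E[X²]=44.1733; 2: μ=3.2, E[X²]=20.48; 3: μ=2.7, E[X²]=14.58; 4: μ=4.1, E[X²]=25.81.
E[X] = 0.18·5.9 + 0.24·3.2 + 0.28·2.7 + 0.3·4.1 = 3.816.
E[X²] = 0.18·44.1733 + 0.24·20.48 + 0.28·14.58 + 0.3·25.81 = 24.6918.
Var(X) = E[X²] − (E[X])² = 24.6918 − 14.5619 = 10.1299.
SD(X) = √10.1299 = 3.18276.

3.1828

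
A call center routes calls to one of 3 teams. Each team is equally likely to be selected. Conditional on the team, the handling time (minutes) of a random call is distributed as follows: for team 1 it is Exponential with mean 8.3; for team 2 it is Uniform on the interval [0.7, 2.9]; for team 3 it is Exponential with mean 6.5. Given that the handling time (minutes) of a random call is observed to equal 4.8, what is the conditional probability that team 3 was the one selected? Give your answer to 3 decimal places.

0.521

Likelihoods f(4.8 | ·): 1: 0.0675715; 2: 0; 3: 0.0735152.
Posterior ∝ prior × likelihood. Numerator for 3: 0.333333·0.0735152 = 0.0245051.
Normalizing constant: 0.333333·0.0675715 + 0.333333·0 + 0.333333·0.0735152 = 0.0470289.
P(3 | observation) = 0.0245051 / 0.0470289 = 0.521064.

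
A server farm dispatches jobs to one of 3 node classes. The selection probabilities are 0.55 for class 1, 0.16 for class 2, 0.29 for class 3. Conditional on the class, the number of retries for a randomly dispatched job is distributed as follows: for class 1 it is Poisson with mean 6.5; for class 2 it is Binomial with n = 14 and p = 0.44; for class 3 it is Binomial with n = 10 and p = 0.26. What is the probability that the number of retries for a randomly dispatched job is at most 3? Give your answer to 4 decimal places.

0.2913

Conditional on each class, P(X ≤ 3): 1: 0.11185; 2: 0.0730024; 3: 0.752065.
By total probability, P(X ≤ 3) = 0.55·0.11185 + 0.16·0.0730024 + 0.29·0.752065 = 0.291297.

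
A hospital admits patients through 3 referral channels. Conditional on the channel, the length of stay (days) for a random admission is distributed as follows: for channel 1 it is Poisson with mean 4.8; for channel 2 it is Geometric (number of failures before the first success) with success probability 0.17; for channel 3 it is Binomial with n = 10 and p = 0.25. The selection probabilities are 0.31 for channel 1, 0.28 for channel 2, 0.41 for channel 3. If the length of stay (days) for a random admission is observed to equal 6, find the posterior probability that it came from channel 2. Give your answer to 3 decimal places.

0.237

Likelihoods P(X=6 | ·): 1: 0.139798; 2: 0.0555799; 3: 0.016222.
Posterior ∝ prior × likelihood. Numerator for 2: 0.28·0.0555799 = 0.0155624.
Normalizing constant: 0.31·0.139798 + 0.28·0.0555799 + 0.41·0.016222 = 0.0655508.
P(2 | observation) = 0.0155624 / 0.0655508 = 0.237409.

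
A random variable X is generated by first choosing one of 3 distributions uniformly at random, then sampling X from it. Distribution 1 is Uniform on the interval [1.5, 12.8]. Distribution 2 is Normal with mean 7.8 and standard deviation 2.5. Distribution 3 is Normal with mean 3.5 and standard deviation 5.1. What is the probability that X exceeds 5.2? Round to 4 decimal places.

Conditional on each component, P(X > 5.2): 1: 0.672566; 2: 0.85083; 3: 0.369441.
By total probability, P(X > 5.2) = 0.333333·0.672566 + 0.333333·0.85083 + 0.333333·0.369441 = 0.630946.

0.6309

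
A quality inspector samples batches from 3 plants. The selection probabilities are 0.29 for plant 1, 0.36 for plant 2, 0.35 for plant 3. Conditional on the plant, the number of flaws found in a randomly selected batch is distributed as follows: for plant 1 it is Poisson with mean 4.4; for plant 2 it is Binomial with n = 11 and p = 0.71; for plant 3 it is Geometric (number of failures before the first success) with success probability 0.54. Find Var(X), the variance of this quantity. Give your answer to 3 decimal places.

11.236

Per component, 1: μ=4.4, E[X²]=23.76; 2: μ=7.81, E[X²]=63.261; 3: μ=0.851852, E[X²]=2.30316.
E[X] = 0.29·4.4 + 0.36·7.81 + 0.35·0.851852 = 4.38575.
E[X²] = 0.29·23.76 + 0.36·63.261 + 0.35·2.30316 = 30.4705.
Var(X) = E[X²] − (E[X])² = 30.4705 − 19.2348 = 11.2357.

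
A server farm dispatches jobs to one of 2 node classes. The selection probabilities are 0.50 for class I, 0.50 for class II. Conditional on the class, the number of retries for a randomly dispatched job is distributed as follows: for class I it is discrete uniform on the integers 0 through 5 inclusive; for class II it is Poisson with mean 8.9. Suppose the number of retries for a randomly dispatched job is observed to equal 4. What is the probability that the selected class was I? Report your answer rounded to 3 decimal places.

Likelihoods P(X=4 | ·): I: 0.166667; II: 0.0356556.
Posterior ∝ prior × likelihood. Numerator for I: 0.5·0.166667 = 0.0833333.
Normalizing constant: 0.5·0.166667 + 0.5·0.0356556 = 0.101161.
P(I | observation) = 0.0833333 / 0.101161 = 0.823768.

0.824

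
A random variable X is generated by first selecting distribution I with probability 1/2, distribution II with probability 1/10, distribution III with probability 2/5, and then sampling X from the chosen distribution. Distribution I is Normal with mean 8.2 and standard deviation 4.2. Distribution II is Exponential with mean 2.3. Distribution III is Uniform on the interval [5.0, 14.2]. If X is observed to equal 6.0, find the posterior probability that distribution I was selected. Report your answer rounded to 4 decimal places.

Likelihoods f(6.0 | ·): I: 0.0828096; II: 0.0320133; III: 0.108696.
Posterior ∝ prior × likelihood. Numerator for I: 0.5·0.0828096 = 0.0414048.
Normalizing constant: 0.5·0.0828096 + 0.1·0.0320133 + 0.4·0.108696 = 0.0880844.
P(I | observation) = 0.0414048 / 0.0880844 = 0.470058.

0.4701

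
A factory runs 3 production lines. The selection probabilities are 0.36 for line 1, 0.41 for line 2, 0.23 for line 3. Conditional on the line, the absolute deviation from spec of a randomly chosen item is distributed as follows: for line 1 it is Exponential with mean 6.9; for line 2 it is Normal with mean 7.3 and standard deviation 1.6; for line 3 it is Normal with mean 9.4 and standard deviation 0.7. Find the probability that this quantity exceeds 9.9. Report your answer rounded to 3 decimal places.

0.162

Conditional on each line, P(X > 9.9): 1: 0.238167; 2: 0.0520813; 3: 0.237525.
By total probability, P(X > 9.9) = 0.36·0.238167 + 0.41·0.0520813 + 0.23·0.237525 = 0.161724.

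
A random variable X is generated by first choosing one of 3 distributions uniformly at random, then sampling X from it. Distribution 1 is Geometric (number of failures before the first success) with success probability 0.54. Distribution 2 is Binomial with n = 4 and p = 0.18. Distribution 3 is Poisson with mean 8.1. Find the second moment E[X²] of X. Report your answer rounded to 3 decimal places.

For each component E[X²] = Var + (mean)², giving 1: 2.30316; 2: 1.1088; 3: 73.71.
Overall E[X²] = 0.333333·2.30316 + 0.333333·1.1088 + 0.333333·73.71 = 25.7073.

25.707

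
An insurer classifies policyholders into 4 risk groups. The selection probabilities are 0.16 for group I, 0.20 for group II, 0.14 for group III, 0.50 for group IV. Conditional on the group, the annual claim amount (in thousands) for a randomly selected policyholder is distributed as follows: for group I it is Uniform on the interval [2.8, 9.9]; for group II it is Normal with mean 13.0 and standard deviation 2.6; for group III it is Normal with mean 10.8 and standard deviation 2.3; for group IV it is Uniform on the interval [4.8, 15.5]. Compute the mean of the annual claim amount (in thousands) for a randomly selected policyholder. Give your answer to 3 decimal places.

Component means — I: 6.35; II: 13; III: 10.8; IV: 10.15.
E[X] = 0.16·6.35 + 0.2·13 + 0.14·10.8 + 0.5·10.15 = 10.203.

10.203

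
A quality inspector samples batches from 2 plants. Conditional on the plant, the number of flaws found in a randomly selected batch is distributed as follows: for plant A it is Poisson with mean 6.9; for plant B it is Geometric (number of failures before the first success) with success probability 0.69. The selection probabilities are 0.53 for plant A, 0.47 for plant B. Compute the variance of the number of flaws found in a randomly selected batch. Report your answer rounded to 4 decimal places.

Per component, A: μ=6.9, E[X²]=54.51; B: μ=0.449275, E[X²]=0.852972.
E[X] = 0.53·6.9 + 0.47·0.449275 = 3.86816.
E[X²] = 0.53·54.51 + 0.47·0.852972 = 29.2912.
Var(X) = E[X²] − (E[X])² = 29.2912 − 14.9627 = 14.3285.

14.3285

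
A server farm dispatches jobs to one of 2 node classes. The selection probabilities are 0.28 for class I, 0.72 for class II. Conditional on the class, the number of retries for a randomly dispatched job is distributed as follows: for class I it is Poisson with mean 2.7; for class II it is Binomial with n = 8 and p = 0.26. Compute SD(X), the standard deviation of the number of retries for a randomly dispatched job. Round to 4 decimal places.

1.3935

Per component, I: μ=2.7, E[X²]=9.99; II: μ=2.08, E[X²]=5.8656.
E[X] = 0.28·2.7 + 0.72·2.08 = 2.2536.
E[X²] = 0.28·9.99 + 0.72·5.8656 = 7.02043.
Var(X) = E[X²] − (E[X])² = 7.02043 − 5.07871 = 1.94172.
SD(X) = √1.94172 = 1.39346.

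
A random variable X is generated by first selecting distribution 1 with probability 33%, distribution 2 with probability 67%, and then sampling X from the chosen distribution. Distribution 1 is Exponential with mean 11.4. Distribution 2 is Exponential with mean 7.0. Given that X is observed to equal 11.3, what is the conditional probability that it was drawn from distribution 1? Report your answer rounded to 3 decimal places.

Likelihoods f(11.3 | ·): 1: 0.0325544; 2: 0.0284333.
Posterior ∝ prior × likelihood. Numerator for 1: 0.33·0.0325544 = 0.010743.
Normalizing constant: 0.33·0.0325544 + 0.67·0.0284333 = 0.0297932.
P(1 | observation) = 0.010743 / 0.0297932 = 0.360584.

0.361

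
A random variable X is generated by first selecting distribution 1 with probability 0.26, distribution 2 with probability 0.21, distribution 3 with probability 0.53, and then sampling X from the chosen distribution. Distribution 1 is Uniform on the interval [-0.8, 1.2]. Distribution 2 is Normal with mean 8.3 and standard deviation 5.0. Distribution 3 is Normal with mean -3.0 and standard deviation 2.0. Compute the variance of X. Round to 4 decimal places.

26.6619

Per component, 1: μ=0.2, E[X²]=0.373333; 2: μ=8.3, E[X²]=93.89; 3: μ=-3, E[X²]=13.
E[X] = 0.26·0.2 + 0.21·8.3 + 0.53·-3 = 0.205.
E[X²] = 0.26·0.373333 + 0.21·93.89 + 0.53·13 = 26.704.
Var(X) = E[X²] − (E[X])² = 26.704 − 0.042025 = 26.6619.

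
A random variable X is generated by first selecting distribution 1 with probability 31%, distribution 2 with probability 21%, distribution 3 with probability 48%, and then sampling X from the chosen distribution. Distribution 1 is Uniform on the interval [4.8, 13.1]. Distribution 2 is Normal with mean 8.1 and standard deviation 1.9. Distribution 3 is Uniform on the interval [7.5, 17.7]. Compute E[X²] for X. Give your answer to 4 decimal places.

121.5140

For each component E[X²] = Var + (mean)², giving 1: 85.8433; 2: 69.22; 3: 167.43.
Overall E[X²] = 0.31·85.8433 + 0.21·69.22 + 0.48·167.43 = 121.514.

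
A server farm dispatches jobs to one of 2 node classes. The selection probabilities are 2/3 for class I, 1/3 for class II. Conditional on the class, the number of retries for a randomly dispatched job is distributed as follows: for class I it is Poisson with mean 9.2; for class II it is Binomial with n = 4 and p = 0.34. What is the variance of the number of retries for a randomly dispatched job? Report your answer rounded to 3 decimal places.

Per component, I: μ=9.2, E[X²]=93.84; II: μ=1.36, E[X²]=2.7472.
E[X] = 0.666667·9.2 + 0.333333·1.36 = 6.58667.
E[X²] = 0.666667·93.84 + 0.333333·2.7472 = 63.4757.
Var(X) = E[X²] − (E[X])² = 63.4757 − 43.3842 = 20.0916.

20.092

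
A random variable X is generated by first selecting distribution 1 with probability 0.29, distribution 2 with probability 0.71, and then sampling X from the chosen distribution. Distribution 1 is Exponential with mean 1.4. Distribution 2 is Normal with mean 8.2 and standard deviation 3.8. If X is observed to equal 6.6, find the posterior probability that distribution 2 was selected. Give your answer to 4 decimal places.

Likelihoods f(6.6 | ·): 1: 0.00640448; 2: 0.0960792.
Posterior ∝ prior × likelihood. Numerator for 2: 0.71·0.0960792 = 0.0682162.
Normalizing constant: 0.29·0.00640448 + 0.71·0.0960792 = 0.0700735.
P(2 | observation) = 0.0682162 / 0.0700735 = 0.973495.

0.9735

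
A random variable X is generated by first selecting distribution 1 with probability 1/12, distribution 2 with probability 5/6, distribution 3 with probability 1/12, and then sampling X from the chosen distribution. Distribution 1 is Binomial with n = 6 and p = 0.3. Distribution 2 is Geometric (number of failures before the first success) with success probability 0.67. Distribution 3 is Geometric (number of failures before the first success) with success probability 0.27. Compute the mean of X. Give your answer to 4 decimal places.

0.7858

Component means — 1: 1.8; 2: 0.492537; 3: 2.7037.
E[X] = 0.0833333·1.8 + 0.833333·0.492537 + 0.0833333·2.7037 = 0.785756.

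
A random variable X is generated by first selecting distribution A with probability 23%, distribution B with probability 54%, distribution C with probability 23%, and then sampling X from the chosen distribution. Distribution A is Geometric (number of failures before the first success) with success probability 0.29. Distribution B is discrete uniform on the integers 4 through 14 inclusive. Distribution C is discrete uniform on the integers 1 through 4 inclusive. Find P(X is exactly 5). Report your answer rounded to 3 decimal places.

0.061

Conditional on each component, P(X = 5): A: 0.0523227; B: 0.0909091; C: 0.
By total probability, P(X = 5) = 0.23·0.0523227 + 0.54·0.0909091 + 0.23·0 = 0.0611251.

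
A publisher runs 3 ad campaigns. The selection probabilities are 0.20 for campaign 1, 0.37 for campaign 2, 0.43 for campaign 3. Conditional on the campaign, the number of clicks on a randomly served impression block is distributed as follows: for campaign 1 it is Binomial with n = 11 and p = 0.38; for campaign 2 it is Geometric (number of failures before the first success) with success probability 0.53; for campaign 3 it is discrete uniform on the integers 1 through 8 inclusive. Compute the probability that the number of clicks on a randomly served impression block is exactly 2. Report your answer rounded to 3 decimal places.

Conditional on each campaign, P(X = 2): 1: 0.107512; 2: 0.117077; 3: 0.125.
By total probability, P(X = 2) = 0.2·0.107512 + 0.37·0.117077 + 0.43·0.125 = 0.118571.

0.119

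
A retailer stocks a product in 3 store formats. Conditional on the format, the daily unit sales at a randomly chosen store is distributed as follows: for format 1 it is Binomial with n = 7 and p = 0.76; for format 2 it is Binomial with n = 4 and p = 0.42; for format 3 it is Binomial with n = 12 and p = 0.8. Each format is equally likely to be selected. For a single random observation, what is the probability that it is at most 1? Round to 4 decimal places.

Conditional on each format, P(X ≤ 1): 1: 0.00106253; 2: 0.440953; 3: 2.00704e-07.
By total probability, P(X ≤ 1) = 0.333333·0.00106253 + 0.333333·0.440953 + 0.333333·2.00704e-07 = 0.147339.

0.1473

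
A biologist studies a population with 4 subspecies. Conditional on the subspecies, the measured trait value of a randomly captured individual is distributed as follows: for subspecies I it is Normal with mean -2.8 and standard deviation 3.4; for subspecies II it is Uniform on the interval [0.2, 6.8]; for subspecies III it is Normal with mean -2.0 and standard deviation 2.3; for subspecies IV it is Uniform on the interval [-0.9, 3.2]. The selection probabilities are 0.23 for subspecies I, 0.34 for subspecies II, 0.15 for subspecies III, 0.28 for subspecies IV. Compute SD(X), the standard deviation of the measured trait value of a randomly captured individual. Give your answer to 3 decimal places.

Per component, I: μ=-2.8, E[X²]=19.4; II: μ=3.5, E[X²]=15.88; III: μ=-2, E[X²]=9.29; IV: μ=1.15, E[X²]=2.72333.
E[X] = 0.23·-2.8 + 0.34·3.5 + 0.15·-2 + 0.28·1.15 = 0.568.
E[X²] = 0.23·19.4 + 0.34·15.88 + 0.15·9.29 + 0.28·2.72333 = 12.0172.
Var(X) = E[X²] − (E[X])² = 12.0172 − 0.322624 = 11.6946.
SD(X) = √11.6946 = 3.41974.

3.420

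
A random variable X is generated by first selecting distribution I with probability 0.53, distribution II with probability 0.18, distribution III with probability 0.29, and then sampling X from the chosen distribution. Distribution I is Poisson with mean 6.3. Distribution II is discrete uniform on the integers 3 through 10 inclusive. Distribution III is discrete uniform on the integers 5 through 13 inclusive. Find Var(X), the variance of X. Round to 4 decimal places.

Per component, I: μ=6.3, E[X²]=45.99; II: μ=6.5, E[X²]=47.5; III: μ=9, E[X²]=87.6667.
E[X] = 0.53·6.3 + 0.18·6.5 + 0.29·9 = 7.119.
E[X²] = 0.53·45.99 + 0.18·47.5 + 0.29·87.6667 = 58.348.
Var(X) = E[X²] − (E[X])² = 58.348 − 50.6802 = 7.66787.

7.6679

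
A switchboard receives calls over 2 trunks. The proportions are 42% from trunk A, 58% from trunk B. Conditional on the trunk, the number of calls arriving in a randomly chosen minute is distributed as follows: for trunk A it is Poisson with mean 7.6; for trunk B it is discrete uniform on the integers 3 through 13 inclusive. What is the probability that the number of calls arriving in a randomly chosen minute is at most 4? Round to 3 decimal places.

Conditional on each trunk, P(X ≤ 4): A: 0.124939; B: 0.181818.
By total probability, P(X ≤ 4) = 0.42·0.124939 + 0.58·0.181818 = 0.157929.

0.158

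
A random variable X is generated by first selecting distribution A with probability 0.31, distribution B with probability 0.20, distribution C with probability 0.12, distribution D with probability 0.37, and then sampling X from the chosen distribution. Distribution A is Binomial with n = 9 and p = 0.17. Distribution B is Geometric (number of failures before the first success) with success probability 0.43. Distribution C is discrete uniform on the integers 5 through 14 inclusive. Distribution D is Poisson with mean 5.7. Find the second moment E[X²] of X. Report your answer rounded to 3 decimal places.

28.038

For each component E[X²] = Var + (mean)², giving A: 3.6108; B: 4.83991; C: 98.5; D: 38.19.
Overall E[X²] = 0.31·3.6108 + 0.2·4.83991 + 0.12·98.5 + 0.37·38.19 = 28.0376.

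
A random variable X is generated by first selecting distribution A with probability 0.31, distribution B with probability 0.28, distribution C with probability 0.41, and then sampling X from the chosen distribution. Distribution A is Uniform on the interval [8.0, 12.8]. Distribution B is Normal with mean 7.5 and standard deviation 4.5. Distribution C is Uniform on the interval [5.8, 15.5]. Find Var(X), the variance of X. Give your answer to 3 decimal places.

11.357

Per component, A: μ=10.4, E[X²]=110.08; B: μ=7.5, E[X²]=76.5; C: μ=10.65, E[X²]=121.263.
E[X] = 0.31·10.4 + 0.28·7.5 + 0.41·10.65 = 9.6905.
E[X²] = 0.31·110.08 + 0.28·76.5 + 0.41·121.263 = 105.263.
Var(X) = E[X²] − (E[X])² = 105.263 − 93.9058 = 11.357.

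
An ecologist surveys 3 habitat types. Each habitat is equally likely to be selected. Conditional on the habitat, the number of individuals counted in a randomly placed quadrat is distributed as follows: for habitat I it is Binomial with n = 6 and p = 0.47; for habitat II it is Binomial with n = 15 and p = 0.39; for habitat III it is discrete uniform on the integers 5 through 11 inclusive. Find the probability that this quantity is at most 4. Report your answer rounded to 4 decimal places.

0.3859

Conditional on each habitat, P(X ≤ 4): I: 0.916289; II: 0.241291; III: 0.
By total probability, P(X ≤ 4) = 0.333333·0.916289 + 0.333333·0.241291 + 0.333333·0 = 0.38586.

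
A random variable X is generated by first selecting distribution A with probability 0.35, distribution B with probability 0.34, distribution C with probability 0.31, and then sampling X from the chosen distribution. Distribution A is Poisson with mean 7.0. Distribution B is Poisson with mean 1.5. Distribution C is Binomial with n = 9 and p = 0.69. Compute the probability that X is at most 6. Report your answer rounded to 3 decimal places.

Conditional on each component, P(X ≤ 6): A: 0.449711; B: 0.999074; C: 0.563584.
By total probability, P(X ≤ 6) = 0.35·0.449711 + 0.34·0.999074 + 0.31·0.563584 = 0.671795.

0.672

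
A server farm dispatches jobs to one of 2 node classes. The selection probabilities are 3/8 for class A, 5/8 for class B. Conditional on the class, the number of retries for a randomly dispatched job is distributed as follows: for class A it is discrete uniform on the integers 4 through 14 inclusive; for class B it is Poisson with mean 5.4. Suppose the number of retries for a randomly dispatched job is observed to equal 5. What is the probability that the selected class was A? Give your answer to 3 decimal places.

0.240

Likelihoods P(X=5 | ·): A: 0.0909091; B: 0.172821.
Posterior ∝ prior × likelihood. Numerator for A: 0.375·0.0909091 = 0.0340909.
Normalizing constant: 0.375·0.0909091 + 0.625·0.172821 = 0.142104.
P(A | observation) = 0.0340909 / 0.142104 = 0.239901.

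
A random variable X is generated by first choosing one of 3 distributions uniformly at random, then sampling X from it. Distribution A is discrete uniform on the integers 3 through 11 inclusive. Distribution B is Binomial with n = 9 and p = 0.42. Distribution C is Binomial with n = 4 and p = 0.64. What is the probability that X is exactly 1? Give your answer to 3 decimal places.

0.056

Conditional on each component, P(X = 1): A: 0; B: 0.0484078; C: 0.119439.
By total probability, P(X = 1) = 0.333333·0 + 0.333333·0.0484078 + 0.333333·0.119439 = 0.0559491.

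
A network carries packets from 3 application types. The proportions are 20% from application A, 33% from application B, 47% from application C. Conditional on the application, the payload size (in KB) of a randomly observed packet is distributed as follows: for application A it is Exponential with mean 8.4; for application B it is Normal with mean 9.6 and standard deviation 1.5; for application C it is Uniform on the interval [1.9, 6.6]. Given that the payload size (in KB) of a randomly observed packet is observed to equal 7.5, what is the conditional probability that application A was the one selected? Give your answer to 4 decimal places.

0.2284

Likelihoods f(7.5 | ·): A: 0.0487481; B: 0.0998183; C: 0.
Posterior ∝ prior × likelihood. Numerator for A: 0.2·0.0487481 = 0.00974962.
Normalizing constant: 0.2·0.0487481 + 0.33·0.0998183 + 0.47·0 = 0.0426897.
P(A | observation) = 0.00974962 / 0.0426897 = 0.228384.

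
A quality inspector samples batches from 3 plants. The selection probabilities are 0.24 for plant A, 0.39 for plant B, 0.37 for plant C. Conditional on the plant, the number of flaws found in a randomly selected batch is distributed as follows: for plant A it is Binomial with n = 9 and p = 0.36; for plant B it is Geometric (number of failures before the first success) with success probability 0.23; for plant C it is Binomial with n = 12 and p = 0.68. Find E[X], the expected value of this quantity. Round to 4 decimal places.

5.1025

Component means — A: 3.24; B: 3.34783; C: 8.16.
E[X] = 0.24·3.24 + 0.39·3.34783 + 0.37·8.16 = 5.10245.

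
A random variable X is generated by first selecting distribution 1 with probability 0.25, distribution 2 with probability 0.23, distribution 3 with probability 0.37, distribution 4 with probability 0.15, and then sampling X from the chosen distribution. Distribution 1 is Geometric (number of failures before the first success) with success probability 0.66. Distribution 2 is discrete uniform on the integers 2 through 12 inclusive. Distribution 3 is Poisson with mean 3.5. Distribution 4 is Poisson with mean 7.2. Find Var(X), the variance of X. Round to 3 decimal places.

Per component, 1: μ=0.515152, E[X²]=1.04591; 2: μ=7, E[X²]=59; 3: μ=3.5, E[X²]=15.75; 4: μ=7.2, E[X²]=59.04.
E[X] = 0.25·0.515152 + 0.23·7 + 0.37·3.5 + 0.15·7.2 = 4.11379.
E[X²] = 0.25·1.04591 + 0.23·59 + 0.37·15.75 + 0.15·59.04 = 28.515.
Var(X) = E[X²] − (E[X])² = 28.515 − 16.9233 = 11.5917.

11.592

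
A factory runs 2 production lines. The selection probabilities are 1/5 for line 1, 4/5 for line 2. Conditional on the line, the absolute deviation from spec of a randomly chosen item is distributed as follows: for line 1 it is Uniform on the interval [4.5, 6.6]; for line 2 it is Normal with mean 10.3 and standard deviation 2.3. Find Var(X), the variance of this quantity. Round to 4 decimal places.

7.9155

Per component, 1: μ=5.55, E[X²]=31.17; 2: μ=10.3, E[X²]=111.38.
E[X] = 0.2·5.55 + 0.8·10.3 = 9.35.
E[X²] = 0.2·31.17 + 0.8·111.38 = 95.338.
Var(X) = E[X²] − (E[X])² = 95.338 − 87.4225 = 7.9155.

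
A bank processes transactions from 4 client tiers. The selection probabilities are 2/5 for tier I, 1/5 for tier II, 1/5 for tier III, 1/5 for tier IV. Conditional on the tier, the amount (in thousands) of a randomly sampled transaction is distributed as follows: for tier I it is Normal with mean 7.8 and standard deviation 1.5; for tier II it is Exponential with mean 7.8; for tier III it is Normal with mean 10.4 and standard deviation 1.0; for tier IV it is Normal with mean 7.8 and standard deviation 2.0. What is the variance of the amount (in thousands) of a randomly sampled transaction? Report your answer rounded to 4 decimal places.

Per component, I: μ=7.8, E[X²]=63.09; II: μ=7.8, E[X²]=121.68; III: μ=10.4, E[X²]=109.16; IV: μ=7.8, E[X²]=64.84.
E[X] = 0.4·7.8 + 0.2·7.8 + 0.2·10.4 + 0.2·7.8 = 8.32.
E[X²] = 0.4·63.09 + 0.2·121.68 + 0.2·109.16 + 0.2·64.84 = 84.372.
Var(X) = E[X²] − (E[X])² = 84.372 − 69.2224 = 15.1496.

15.1496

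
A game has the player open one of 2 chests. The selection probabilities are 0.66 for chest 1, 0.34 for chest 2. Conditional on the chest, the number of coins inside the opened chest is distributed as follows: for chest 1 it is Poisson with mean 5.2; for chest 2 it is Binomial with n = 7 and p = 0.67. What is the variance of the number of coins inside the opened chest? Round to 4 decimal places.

Per component, 1: μ=5.2, E[X²]=32.24; 2: μ=4.69, E[X²]=23.5438.
E[X] = 0.66·5.2 + 0.34·4.69 = 5.0266.
E[X²] = 0.66·32.24 + 0.34·23.5438 = 29.2833.
Var(X) = E[X²] − (E[X])² = 29.2833 − 25.2667 = 4.01658.

4.0166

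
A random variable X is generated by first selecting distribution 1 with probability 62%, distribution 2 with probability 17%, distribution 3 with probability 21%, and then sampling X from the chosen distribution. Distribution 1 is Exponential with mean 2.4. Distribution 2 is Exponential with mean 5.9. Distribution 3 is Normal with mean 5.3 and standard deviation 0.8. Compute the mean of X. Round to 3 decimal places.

3.604

Component means — 1: 2.4; 2: 5.9; 3: 5.3.
E[X] = 0.62·2.4 + 0.17·5.9 + 0.21·5.3 = 3.604.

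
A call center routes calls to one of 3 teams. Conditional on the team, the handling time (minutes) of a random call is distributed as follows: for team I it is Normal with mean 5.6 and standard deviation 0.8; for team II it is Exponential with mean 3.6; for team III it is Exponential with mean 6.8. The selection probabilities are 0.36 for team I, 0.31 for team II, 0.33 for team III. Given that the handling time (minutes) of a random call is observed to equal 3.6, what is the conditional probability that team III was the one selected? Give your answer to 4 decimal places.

0.4194

Likelihoods f(3.6 | ·): I: 0.0219104; II: 0.102189; III: 0.0866105.
Posterior ∝ prior × likelihood. Numerator for III: 0.33·0.0866105 = 0.0285815.
Normalizing constant: 0.36·0.0219104 + 0.31·0.102189 + 0.33·0.0866105 = 0.0681477.
P(III | observation) = 0.0285815 / 0.0681477 = 0.419405.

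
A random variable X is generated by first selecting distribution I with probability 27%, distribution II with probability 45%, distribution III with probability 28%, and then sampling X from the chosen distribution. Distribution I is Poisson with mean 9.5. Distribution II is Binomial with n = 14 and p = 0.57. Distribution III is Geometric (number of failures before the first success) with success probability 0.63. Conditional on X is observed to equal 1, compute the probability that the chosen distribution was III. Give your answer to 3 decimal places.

Likelihoods P(X=1 | ·): I: 0.000711092; II: 0.000137117; III: 0.2331.
Posterior ∝ prior × likelihood. Numerator for III: 0.28·0.2331 = 0.065268.
Normalizing constant: 0.27·0.000711092 + 0.45·0.000137117 + 0.28·0.2331 = 0.0655217.
P(III | observation) = 0.065268 / 0.0655217 = 0.996128.

0.996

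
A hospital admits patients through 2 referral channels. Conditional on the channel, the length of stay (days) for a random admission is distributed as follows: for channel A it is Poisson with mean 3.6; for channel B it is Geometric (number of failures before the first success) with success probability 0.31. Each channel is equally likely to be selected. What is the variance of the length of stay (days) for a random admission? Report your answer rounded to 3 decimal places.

Per component, A: μ=3.6, E[X²]=16.56; B: μ=2.22581, E[X²]=12.1342.
E[X] = 0.5·3.6 + 0.5·2.22581 = 2.9129.
E[X²] = 0.5·16.56 + 0.5·12.1342 = 14.3471.
Var(X) = E[X²] − (E[X])² = 14.3471 − 8.48501 = 5.86211.

5.862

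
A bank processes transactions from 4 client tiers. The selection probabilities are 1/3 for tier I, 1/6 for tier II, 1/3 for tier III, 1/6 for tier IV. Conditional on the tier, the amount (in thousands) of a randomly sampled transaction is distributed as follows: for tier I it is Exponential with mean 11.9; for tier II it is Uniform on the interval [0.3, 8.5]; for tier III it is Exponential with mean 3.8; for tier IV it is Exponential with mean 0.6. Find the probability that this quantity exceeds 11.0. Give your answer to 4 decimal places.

Conditional on each tier, P(X > 11.0): I: 0.396781; II: 0; III: 0.0553136; IV: 1.09128e-08.
By total probability, P(X > 11.0) = 0.333333·0.396781 + 0.166667·0 + 0.333333·0.0553136 + 0.166667·1.09128e-08 = 0.150698.

0.1507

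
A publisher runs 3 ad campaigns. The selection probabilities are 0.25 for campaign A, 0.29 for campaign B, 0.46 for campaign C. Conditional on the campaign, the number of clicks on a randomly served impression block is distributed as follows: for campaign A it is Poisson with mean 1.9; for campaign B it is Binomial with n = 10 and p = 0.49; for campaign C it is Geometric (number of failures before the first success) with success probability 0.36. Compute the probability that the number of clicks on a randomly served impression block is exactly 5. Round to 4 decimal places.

Conditional on each campaign, P(X = 5): A: 0.0308622; B: 0.245602; C: 0.0386547.
By total probability, P(X = 5) = 0.25·0.0308622 + 0.29·0.245602 + 0.46·0.0386547 = 0.0967213.

0.0967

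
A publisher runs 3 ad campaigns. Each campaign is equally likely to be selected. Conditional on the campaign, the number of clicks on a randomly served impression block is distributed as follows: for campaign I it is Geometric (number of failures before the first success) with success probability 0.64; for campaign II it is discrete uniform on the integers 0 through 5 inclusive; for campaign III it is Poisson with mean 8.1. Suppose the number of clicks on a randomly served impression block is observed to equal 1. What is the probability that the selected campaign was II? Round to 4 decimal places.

0.4172

Likelihoods P(X=1 | ·): I: 0.2304; II: 0.166667; III: 0.00245867.
Posterior ∝ prior × likelihood. Numerator for II: 0.333333·0.166667 = 0.0555556.
Normalizing constant: 0.333333·0.2304 + 0.333333·0.166667 + 0.333333·0.00245867 = 0.133175.
P(II | observation) = 0.0555556 / 0.133175 = 0.417162.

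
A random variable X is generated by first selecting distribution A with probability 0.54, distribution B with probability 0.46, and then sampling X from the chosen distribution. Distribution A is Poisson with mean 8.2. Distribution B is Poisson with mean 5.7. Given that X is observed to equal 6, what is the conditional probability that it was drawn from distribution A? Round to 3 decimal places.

Likelihoods P(X=6 | ·): A: 0.115967; B: 0.159382.
Posterior ∝ prior × likelihood. Numerator for A: 0.54·0.115967 = 0.0626224.
Normalizing constant: 0.54·0.115967 + 0.46·0.159382 = 0.135938.
P(A | observation) = 0.0626224 / 0.135938 = 0.460669.

0.461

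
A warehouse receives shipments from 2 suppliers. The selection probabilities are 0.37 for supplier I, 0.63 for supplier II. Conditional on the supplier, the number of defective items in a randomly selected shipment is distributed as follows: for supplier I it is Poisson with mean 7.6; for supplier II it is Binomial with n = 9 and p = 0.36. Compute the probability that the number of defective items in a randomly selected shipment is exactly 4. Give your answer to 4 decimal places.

0.1689

Conditional on each supplier, P(X = 4): I: 0.0695673; II: 0.227238.
By total probability, P(X = 4) = 0.37·0.0695673 + 0.63·0.227238 = 0.1689.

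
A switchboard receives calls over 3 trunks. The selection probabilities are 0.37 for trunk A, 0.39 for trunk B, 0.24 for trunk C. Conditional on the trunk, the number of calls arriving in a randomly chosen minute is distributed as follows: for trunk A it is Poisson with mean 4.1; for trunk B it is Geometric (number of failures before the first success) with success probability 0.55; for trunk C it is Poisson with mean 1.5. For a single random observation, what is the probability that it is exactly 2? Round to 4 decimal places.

Conditional on each trunk, P(X = 2): A: 0.139293; B: 0.111375; C: 0.251021.
By total probability, P(X = 2) = 0.37·0.139293 + 0.39·0.111375 + 0.24·0.251021 = 0.15522.

0.1552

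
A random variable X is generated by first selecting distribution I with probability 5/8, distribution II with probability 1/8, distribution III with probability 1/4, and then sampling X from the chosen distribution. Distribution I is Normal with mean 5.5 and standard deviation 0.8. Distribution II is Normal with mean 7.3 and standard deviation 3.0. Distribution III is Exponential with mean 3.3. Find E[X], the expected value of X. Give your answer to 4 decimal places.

Component means — I: 5.5; II: 7.3; III: 3.3.
E[X] = 0.625·5.5 + 0.125·7.3 + 0.25·3.3 = 5.175.

5.1750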